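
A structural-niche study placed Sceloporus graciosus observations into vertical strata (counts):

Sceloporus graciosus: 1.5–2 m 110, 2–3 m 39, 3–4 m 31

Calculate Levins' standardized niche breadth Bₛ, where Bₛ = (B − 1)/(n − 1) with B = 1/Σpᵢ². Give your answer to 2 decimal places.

Proportions for Sceloporus graciosus (n=180): 110/180=0.6111, 39/180=0.2167, 31/180=0.1722
Σpᵢ² = 0.6111² + 0.2167² + 0.1722² = 0.373443 + 0.046959 + 0.029653 = 0.450055
B = 1 / 0.450055 = 2.2220
Bₛ = (B − 1)/(n − 1) = (2.2220 − 1)/(3 − 1) = 1.2220/2 = 0.6110

0.61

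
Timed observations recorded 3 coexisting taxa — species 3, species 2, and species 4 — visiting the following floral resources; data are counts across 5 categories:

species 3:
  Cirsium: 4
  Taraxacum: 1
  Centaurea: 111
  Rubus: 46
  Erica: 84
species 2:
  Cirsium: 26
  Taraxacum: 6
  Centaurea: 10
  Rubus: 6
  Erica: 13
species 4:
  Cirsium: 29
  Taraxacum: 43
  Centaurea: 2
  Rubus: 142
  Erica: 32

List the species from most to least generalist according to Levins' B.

Proportions for species 3 (n=246): 4/246=0.0163, 1/246=0.0041, 111/246=0.4512, 46/246=0.1870, 84/246=0.3415
Proportions for species 2 (n=61): 26/61=0.4262, 6/61=0.0984, 10/61=0.1639, 6/61=0.0984, 13/61=0.2131
Proportions for species 4 (n=248): 29/248=0.1169, 43/248=0.1734, 2/248=0.0081, 142/248=0.5726, 32/248=0.1290
Σp_3ᵢ² = 0.0163² + 0.0041² + 0.4512² + 0.1870² + 0.3415² = 0.000266 + 0.000017 + 0.203581 + 0.034969 + 0.116622 = 0.355455
B_3 = 1 / 0.355455 = 2.8133
Σp_2ᵢ² = 0.4262² + 0.0984² + 0.1639² + 0.0984² + 0.2131² = 0.181646 + 0.009683 + 0.026863 + 0.009683 + 0.045412 = 0.273287
B_2 = 1 / 0.273287 = 3.6592
Σp_4ᵢ² = 0.1169² + 0.1734² + 0.0081² + 0.5726² + 0.1290² = 0.013666 + 0.030068 + 0.000066 + 0.327871 + 0.016641 = 0.388312
B_4 = 1 / 0.388312 = 2.5752
Ranking by B (broadest → narrowest): species 2 (3.66) > species 3 (2.81) > species 4 (2.58)

species 2 > species 3 > species 4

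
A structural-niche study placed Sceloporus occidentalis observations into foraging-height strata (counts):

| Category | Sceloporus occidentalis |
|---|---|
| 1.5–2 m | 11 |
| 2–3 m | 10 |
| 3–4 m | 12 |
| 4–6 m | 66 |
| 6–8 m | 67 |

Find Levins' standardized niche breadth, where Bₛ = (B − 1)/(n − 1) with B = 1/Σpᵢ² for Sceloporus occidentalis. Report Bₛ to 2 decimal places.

Proportions for Sceloporus occidentalis (n=166): 11/166=0.0663, 10/166=0.0602, 12/166=0.0723, 66/166=0.3976, 67/166=0.4036
Σpᵢ² = 0.0663² + 0.0602² + 0.0723² + 0.3976² + 0.4036² = 0.004396 + 0.003624 + 0.005227 + 0.158086 + 0.162893 = 0.334226
B = 1 / 0.334226 = 2.9920
Bₛ = (B − 1)/(n − 1) = (2.9920 − 1)/(5 − 1) = 1.9920/4 = 0.4980

0.50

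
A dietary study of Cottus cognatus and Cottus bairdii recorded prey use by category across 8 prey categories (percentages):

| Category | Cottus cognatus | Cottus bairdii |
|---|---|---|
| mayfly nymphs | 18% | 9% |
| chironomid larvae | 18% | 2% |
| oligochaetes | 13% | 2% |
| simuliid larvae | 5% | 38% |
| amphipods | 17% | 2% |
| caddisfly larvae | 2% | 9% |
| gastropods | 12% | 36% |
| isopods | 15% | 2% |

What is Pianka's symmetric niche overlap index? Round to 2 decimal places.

Convert percentages to proportions (divide by 100).
Σ p₁ᵢp₂ᵢ = 0.0162 + 0.0036 + 0.0026 + 0.0190 + 0.0034 + 0.0018 + 0.0432 + 0.0030 = 0.0928
Σp_1ᵢ² = 0.18² + 0.18² + 0.13² + 0.05² + 0.17² + 0.02² + 0.12² + 0.15² = 0.0324 + 0.0324 + 0.0169 + 0.0025 + 0.0289 + 0.0004 + 0.0144 + 0.0225 = 0.1504
Σp_2ᵢ² = 0.09² + 0.02² + 0.02² + 0.38² + 0.02² + 0.09² + 0.36² + 0.02² = 0.0081 + 0.0004 + 0.0004 + 0.1444 + 0.0004 + 0.0081 + 0.1296 + 0.0004 = 0.2918
O = 0.0928 / √(0.1504 × 0.2918) = 0.0928 / 0.20949 = 0.4430

0.44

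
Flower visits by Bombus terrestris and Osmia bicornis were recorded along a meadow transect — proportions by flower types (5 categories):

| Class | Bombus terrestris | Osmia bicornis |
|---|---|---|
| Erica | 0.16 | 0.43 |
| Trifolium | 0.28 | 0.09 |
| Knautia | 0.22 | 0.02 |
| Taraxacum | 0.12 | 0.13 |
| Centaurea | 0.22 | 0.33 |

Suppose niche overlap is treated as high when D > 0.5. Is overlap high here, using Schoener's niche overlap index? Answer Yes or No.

Σ|p₁ᵢ − p₂ᵢ| = 0.27 + 0.19 + 0.20 + 0.01 + 0.11 = 0.78
D = 1 − ½ × 0.78 = 1 − 0.390 = 0.6100
D = 0.6100 > 0.5 → Yes.

Yes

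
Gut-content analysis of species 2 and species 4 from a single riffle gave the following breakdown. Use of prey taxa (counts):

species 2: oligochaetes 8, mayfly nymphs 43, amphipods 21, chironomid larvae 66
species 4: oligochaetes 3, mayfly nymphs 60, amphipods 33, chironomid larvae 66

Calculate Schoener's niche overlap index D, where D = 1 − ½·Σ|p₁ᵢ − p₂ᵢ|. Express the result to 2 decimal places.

Proportions for species 2 (n=138): 8/138=0.0580, 43/138=0.3116, 21/138=0.1522, 66/138=0.4783
Proportions for species 4 (n=162): 3/162=0.0185, 60/162=0.3704, 33/162=0.2037, 66/162=0.4074
Σ|p₁ᵢ − p₂ᵢ| = 0.0395 + 0.0588 + 0.0515 + 0.0709 = 0.2207
D = 1 − ½ × 0.2207 = 1 − 0.11035 = 0.88965

0.89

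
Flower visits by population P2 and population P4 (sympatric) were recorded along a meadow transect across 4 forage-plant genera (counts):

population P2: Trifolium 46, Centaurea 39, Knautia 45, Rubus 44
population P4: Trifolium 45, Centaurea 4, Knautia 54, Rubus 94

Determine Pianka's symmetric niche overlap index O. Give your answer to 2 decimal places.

0.86

Proportions for population P2 (n=174): 46/174=0.2644, 39/174=0.2241, 45/174=0.2586, 44/174=0.2529
Proportions for population P4 (n=197): 45/197=0.2284, 4/197=0.0203, 54/197=0.2741, 94/197=0.4772
Σ p₁ᵢp₂ᵢ = 0.060389 + 0.004549 + 0.070882 + 0.120684 = 0.256504
Σp_1ᵢ² = 0.2644² + 0.2241² + 0.2586² + 0.2529² = 0.069907 + 0.050221 + 0.066874 + 0.063958 = 0.250960
Σp_2ᵢ² = 0.2284² + 0.0203² + 0.2741² + 0.4772² = 0.052167 + 0.000412 + 0.075131 + 0.227720 = 0.355430
O = 0.256504 / √(0.250960 × 0.355430) = 0.256504 / 0.2986615 = 0.8588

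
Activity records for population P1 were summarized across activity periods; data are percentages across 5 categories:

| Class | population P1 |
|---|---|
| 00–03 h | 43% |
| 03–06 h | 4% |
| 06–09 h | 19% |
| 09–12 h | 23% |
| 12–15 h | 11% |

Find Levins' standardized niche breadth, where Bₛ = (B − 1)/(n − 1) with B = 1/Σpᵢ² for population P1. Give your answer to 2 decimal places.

0.62

Convert percentages to proportions (divide by 100).
Σpᵢ² = 0.43² + 0.04² + 0.19² + 0.23² + 0.11² = 0.1849 + 0.0016 + 0.0361 + 0.0529 + 0.0121 = 0.2876
B = 1 / 0.2876 = 3.4771
Bₛ = (B − 1)/(n − 1) = (3.4771 − 1)/(5 − 1) = 2.4771/4 = 0.6193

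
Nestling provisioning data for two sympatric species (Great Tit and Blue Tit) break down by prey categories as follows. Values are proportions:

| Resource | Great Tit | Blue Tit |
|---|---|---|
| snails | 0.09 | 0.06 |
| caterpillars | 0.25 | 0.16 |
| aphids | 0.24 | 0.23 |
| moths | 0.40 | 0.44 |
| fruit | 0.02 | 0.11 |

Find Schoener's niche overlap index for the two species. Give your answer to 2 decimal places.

Σ|p₁ᵢ − p₂ᵢ| = 0.03 + 0.09 + 0.01 + 0.04 + 0.09 = 0.26
D = 1 − ½ × 0.26 = 1 − 0.130 = 0.8700

0.87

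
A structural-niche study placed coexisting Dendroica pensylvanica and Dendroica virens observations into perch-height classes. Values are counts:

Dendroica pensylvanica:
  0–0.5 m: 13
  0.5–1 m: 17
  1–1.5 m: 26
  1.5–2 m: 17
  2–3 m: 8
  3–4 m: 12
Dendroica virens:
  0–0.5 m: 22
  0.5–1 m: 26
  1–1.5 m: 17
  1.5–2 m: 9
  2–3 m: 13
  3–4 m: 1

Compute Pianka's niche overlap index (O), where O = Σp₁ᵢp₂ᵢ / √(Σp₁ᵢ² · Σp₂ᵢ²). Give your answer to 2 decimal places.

0.86

Proportions for Dendroica pensylvanica (n=93): 13/93=0.1398, 17/93=0.1828, 26/93=0.2796, 17/93=0.1828, 8/93=0.0860, 12/93=0.1290
Proportions for Dendroica virens (n=88): 22/88=0.2500, 26/88=0.2955, 17/88=0.1932, 9/88=0.1023, 13/88=0.1477, 1/88=0.0114
Σ p₁ᵢp₂ᵢ = 0.034950 + 0.054017 + 0.054019 + 0.018700 + 0.012702 + 0.001471 = 0.175859
Σp_1ᵢ² = 0.1398² + 0.1828² + 0.2796² + 0.1828² + 0.0860² + 0.1290² = 0.019544 + 0.033416 + 0.078176 + 0.033416 + 0.007396 + 0.016641 = 0.188589
Σp_2ᵢ² = 0.2500² + 0.2955² + 0.1932² + 0.1023² + 0.1477² + 0.0114² = 0.062500 + 0.087320 + 0.037326 + 0.010465 + 0.021815 + 0.000130 = 0.219556
O = 0.175859 / √(0.188589 × 0.219556) = 0.175859 / 0.2034843 = 0.8642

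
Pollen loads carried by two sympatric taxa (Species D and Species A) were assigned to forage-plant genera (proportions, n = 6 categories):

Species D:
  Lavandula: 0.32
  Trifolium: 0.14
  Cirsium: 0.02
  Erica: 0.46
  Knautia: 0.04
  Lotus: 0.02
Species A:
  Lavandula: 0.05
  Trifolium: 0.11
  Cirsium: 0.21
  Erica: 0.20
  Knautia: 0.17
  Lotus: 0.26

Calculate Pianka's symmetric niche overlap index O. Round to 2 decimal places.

Σ p₁ᵢp₂ᵢ = 0.0160 + 0.0154 + 0.0042 + 0.0920 + 0.0068 + 0.0052 = 0.1396
Σp_1ᵢ² = 0.32² + 0.14² + 0.02² + 0.46² + 0.04² + 0.02² = 0.1024 + 0.0196 + 0.0004 + 0.2116 + 0.0016 + 0.0004 = 0.3360
Σp_2ᵢ² = 0.05² + 0.11² + 0.21² + 0.20² + 0.17² + 0.26² = 0.0025 + 0.0121 + 0.0441 + 0.0400 + 0.0289 + 0.0676 = 0.1952
O = 0.1396 / √(0.3360 × 0.1952) = 0.1396 / 0.25610 = 0.5451

0.55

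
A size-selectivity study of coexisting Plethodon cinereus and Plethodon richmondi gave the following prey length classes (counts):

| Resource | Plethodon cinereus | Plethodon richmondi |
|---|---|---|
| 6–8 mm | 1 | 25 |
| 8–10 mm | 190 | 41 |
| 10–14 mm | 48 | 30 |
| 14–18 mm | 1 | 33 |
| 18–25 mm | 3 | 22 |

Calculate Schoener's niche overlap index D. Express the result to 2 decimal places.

Proportions for Plethodon cinereus (n=243): 1/243=0.0041, 190/243=0.7819, 48/243=0.1975, 1/243=0.0041, 3/243=0.0123
Proportions for Plethodon richmondi (n=151): 25/151=0.1656, 41/151=0.2715, 30/151=0.1987, 33/151=0.2185, 22/151=0.1457
Σ|p₁ᵢ − p₂ᵢ| = 0.1615 + 0.5104 + 0.0012 + 0.2144 + 0.1334 = 1.0209
D = 1 − ½ × 1.0209 = 1 − 0.51045 = 0.48955

0.49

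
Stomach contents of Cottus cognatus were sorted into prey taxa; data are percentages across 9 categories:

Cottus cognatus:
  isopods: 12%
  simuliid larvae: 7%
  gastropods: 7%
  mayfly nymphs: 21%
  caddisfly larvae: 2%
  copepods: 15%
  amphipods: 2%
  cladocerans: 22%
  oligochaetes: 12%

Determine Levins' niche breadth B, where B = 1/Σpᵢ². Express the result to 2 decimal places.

Convert percentages to proportions (divide by 100).
Σpᵢ² = 0.12² + 0.07² + 0.07² + 0.21² + 0.02² + 0.15² + 0.02² + 0.22² + 0.12² = 0.0144 + 0.0049 + 0.0049 + 0.0441 + 0.0004 + 0.0225 + 0.0004 + 0.0484 + 0.0144 = 0.1544
B = 1 / 0.1544 = 6.4767

6.48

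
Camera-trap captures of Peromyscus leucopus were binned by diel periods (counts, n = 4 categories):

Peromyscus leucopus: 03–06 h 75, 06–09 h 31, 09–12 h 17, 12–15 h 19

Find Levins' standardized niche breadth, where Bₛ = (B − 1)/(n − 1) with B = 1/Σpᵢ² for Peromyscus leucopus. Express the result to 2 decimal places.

0.60

Proportions for Peromyscus leucopus (n=142): 75/142=0.5282, 31/142=0.2183, 17/142=0.1197, 19/142=0.1338
Σpᵢ² = 0.5282² + 0.2183² + 0.1197² + 0.1338² = 0.278995 + 0.047655 + 0.014328 + 0.017902 = 0.358880
B = 1 / 0.358880 = 2.7864
Bₛ = (B − 1)/(n − 1) = (2.7864 − 1)/(4 − 1) = 1.7864/3 = 0.5955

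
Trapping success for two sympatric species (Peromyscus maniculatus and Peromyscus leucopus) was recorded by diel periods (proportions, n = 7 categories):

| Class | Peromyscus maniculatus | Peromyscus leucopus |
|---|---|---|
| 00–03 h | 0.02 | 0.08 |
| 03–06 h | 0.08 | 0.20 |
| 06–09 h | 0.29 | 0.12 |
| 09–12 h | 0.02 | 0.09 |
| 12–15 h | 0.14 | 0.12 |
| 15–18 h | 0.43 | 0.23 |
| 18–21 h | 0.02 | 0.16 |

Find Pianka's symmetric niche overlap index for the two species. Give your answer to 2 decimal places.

0.79

Σ p₁ᵢp₂ᵢ = 0.0016 + 0.0160 + 0.0348 + 0.0018 + 0.0168 + 0.0989 + 0.0032 = 0.1731
Σp_1ᵢ² = 0.02² + 0.08² + 0.29² + 0.02² + 0.14² + 0.43² + 0.02² = 0.0004 + 0.0064 + 0.0841 + 0.0004 + 0.0196 + 0.1849 + 0.0004 = 0.2962
Σp_2ᵢ² = 0.08² + 0.20² + 0.12² + 0.09² + 0.12² + 0.23² + 0.16² = 0.0064 + 0.0400 + 0.0144 + 0.0081 + 0.0144 + 0.0529 + 0.0256 = 0.1618
O = 0.1731 / √(0.2962 × 0.1618) = 0.1731 / 0.21892 = 0.7907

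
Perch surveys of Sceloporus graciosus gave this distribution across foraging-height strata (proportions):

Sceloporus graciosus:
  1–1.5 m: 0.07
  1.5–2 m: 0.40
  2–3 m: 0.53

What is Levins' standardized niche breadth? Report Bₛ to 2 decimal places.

0.62

Σpᵢ² = 0.07² + 0.40² + 0.53² = 0.0049 + 0.1600 + 0.2809 = 0.4458
B = 1 / 0.4458 = 2.2432
Bₛ = (B − 1)/(n − 1) = (2.2432 − 1)/(3 − 1) = 1.2432/2 = 0.6216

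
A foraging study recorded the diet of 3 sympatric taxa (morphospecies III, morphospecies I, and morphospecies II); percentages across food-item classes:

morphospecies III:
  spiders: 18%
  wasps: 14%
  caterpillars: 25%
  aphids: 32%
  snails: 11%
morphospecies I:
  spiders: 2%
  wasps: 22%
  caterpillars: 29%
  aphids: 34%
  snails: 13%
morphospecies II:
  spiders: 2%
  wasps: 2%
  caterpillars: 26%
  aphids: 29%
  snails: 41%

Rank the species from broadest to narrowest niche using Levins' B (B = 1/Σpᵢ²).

morphospecies III > morphospecies I > morphospecies II

Convert percentages to proportions (divide by 100).
Σp_IIIᵢ² = 0.18² + 0.14² + 0.25² + 0.32² + 0.11² = 0.0324 + 0.0196 + 0.0625 + 0.1024 + 0.0121 = 0.2290
B_III = 1 / 0.2290 = 4.3668
Σp_Iᵢ² = 0.02² + 0.22² + 0.29² + 0.34² + 0.13² = 0.0004 + 0.0484 + 0.0841 + 0.1156 + 0.0169 = 0.2654
B_I = 1 / 0.2654 = 3.7679
Σp_IIᵢ² = 0.02² + 0.02² + 0.26² + 0.29² + 0.41² = 0.0004 + 0.0004 + 0.0676 + 0.0841 + 0.1681 = 0.3206
B_II = 1 / 0.3206 = 3.1192
Ranking by B (broadest → narrowest): morphospecies III (4.37) > morphospecies I (3.77) > morphospecies II (3.12)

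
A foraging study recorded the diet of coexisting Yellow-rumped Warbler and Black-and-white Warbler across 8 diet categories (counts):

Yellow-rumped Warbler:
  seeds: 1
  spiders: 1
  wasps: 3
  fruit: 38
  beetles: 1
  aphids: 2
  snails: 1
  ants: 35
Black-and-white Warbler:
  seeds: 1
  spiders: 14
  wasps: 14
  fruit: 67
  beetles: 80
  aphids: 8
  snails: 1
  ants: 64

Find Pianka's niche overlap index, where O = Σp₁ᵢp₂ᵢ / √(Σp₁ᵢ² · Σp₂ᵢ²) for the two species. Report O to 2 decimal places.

0.77

Proportions for Yellow-rumped Warbler (n=82): 1/82=0.0122, 1/82=0.0122, 3/82=0.0366, 38/82=0.4634, 1/82=0.0122, 2/82=0.0244, 1/82=0.0122, 35/82=0.4268
Proportions for Black-and-white Warbler (n=249): 1/249=0.0040, 14/249=0.0562, 14/249=0.0562, 67/249=0.2691, 80/249=0.3213, 8/249=0.0321, 1/249=0.0040, 64/249=0.2570
Σ p₁ᵢp₂ᵢ = 0.000049 + 0.000686 + 0.002057 + 0.124701 + 0.003920 + 0.000783 + 0.000049 + 0.109688 = 0.241933
Σp_1ᵢ² = 0.0122² + 0.0122² + 0.0366² + 0.4634² + 0.0122² + 0.0244² + 0.0122² + 0.4268² = 0.000149 + 0.000149 + 0.001340 + 0.214740 + 0.000149 + 0.000595 + 0.000149 + 0.182158 = 0.399429
Σp_2ᵢ² = 0.0040² + 0.0562² + 0.0562² + 0.2691² + 0.3213² + 0.0321² + 0.0040² + 0.2570² = 0.000016 + 0.003158 + 0.003158 + 0.072415 + 0.103234 + 0.001030 + 0.000016 + 0.066049 = 0.249076
O = 0.241933 / √(0.399429 × 0.249076) = 0.241933 / 0.3154175 = 0.7670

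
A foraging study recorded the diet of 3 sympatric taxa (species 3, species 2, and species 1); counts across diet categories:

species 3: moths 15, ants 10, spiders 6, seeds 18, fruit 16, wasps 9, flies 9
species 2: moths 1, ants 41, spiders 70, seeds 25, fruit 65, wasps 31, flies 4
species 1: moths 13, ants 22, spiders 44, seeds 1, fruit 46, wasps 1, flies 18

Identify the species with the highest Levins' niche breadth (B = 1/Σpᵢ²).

species 3

Proportions for species 3 (n=83): 15/83=0.1807, 10/83=0.1205, 6/83=0.0723, 18/83=0.2169, 16/83=0.1928, 9/83=0.1084, 9/83=0.1084
Proportions for species 2 (n=237): 1/237=0.0042, 41/237=0.1730, 70/237=0.2954, 25/237=0.1055, 65/237=0.2743, 31/237=0.1308, 4/237=0.0169
Proportions for species 1 (n=145): 13/145=0.0897, 22/145=0.1517, 44/145=0.3034, 1/145=0.0069, 46/145=0.3172, 1/145=0.0069, 18/145=0.1241
Σp_3ᵢ² = 0.1807² + 0.1205² + 0.0723² + 0.2169² + 0.1928² + 0.1084² + 0.1084² = 0.032652 + 0.014520 + 0.005227 + 0.047046 + 0.037172 + 0.011751 + 0.011751 = 0.160119
B_3 = 1 / 0.160119 = 6.2454
Σp_2ᵢ² = 0.0042² + 0.1730² + 0.2954² + 0.1055² + 0.2743² + 0.1308² + 0.0169² = 0.000018 + 0.029929 + 0.087261 + 0.011130 + 0.075240 + 0.017109 + 0.000286 = 0.220973
B_2 = 1 / 0.220973 = 4.5254
Σp_1ᵢ² = 0.0897² + 0.1517² + 0.3034² + 0.0069² + 0.3172² + 0.0069² + 0.1241² = 0.008046 + 0.023013 + 0.092052 + 0.000048 + 0.100616 + 0.000048 + 0.015401 = 0.239224
B_1 = 1 / 0.239224 = 4.1802
Highest B → broadest niche (most generalist): species 3 (B = 6.25).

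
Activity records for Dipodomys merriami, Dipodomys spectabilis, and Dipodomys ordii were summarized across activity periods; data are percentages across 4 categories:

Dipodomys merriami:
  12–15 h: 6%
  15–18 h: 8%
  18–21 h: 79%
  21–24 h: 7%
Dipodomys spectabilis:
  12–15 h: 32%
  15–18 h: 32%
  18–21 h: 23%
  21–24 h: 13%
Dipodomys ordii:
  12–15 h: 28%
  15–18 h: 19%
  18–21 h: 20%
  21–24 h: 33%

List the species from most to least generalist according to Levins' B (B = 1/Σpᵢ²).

Convert percentages to proportions (divide by 100).
Σp_merrᵢ² = 0.06² + 0.08² + 0.79² + 0.07² = 0.0036 + 0.0064 + 0.6241 + 0.0049 = 0.6390
B_merr = 1 / 0.6390 = 1.5649
Σp_specᵢ² = 0.32² + 0.32² + 0.23² + 0.13² = 0.1024 + 0.1024 + 0.0529 + 0.0169 = 0.2746
B_spec = 1 / 0.2746 = 3.6417
Σp_ordiᵢ² = 0.28² + 0.19² + 0.20² + 0.33² = 0.0784 + 0.0361 + 0.0400 + 0.1089 = 0.2634
B_ordi = 1 / 0.2634 = 3.7965
Ranking by B (broadest → narrowest): Dipodomys ordii (3.80) > Dipodomys spectabilis (3.64) > Dipodomys merriami (1.56)

Dipodomys ordii > Dipodomys spectabilis > Dipodomys merriami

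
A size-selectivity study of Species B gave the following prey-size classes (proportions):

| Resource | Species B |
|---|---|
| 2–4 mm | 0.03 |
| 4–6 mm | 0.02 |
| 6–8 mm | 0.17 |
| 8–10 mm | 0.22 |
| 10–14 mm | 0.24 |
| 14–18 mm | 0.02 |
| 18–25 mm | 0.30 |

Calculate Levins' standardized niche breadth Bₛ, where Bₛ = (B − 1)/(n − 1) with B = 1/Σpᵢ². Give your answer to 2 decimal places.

0.57

Σpᵢ² = 0.03² + 0.02² + 0.17² + 0.22² + 0.24² + 0.02² + 0.30² = 0.0009 + 0.0004 + 0.0289 + 0.0484 + 0.0576 + 0.0004 + 0.0900 = 0.2266
B = 1 / 0.2266 = 4.4131
Bₛ = (B − 1)/(n − 1) = (4.4131 − 1)/(7 − 1) = 3.4131/6 = 0.5689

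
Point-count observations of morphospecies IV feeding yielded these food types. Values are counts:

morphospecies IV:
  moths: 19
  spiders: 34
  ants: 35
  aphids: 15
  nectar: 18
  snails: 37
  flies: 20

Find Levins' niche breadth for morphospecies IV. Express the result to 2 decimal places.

6.26

Proportions for morphospecies IV (n=178): 19/178=0.1067, 34/178=0.1910, 35/178=0.1966, 15/178=0.0843, 18/178=0.1011, 37/178=0.2079, 20/178=0.1124
Σpᵢ² = 0.1067² + 0.1910² + 0.1966² + 0.0843² + 0.1011² + 0.2079² + 0.1124² = 0.011385 + 0.036481 + 0.038652 + 0.007106 + 0.010221 + 0.043222 + 0.012634 = 0.159701
B = 1 / 0.159701 = 6.2617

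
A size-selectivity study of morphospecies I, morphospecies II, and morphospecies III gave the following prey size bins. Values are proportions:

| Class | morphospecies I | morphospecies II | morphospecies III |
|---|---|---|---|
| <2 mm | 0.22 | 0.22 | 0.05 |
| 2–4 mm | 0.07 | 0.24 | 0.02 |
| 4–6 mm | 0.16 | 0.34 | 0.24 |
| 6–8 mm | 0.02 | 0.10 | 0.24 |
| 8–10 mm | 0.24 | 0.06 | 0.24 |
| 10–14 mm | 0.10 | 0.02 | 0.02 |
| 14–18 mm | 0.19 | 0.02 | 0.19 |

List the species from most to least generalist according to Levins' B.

Σp_Iᵢ² = 0.22² + 0.07² + 0.16² + 0.02² + 0.24² + 0.10² + 0.19² = 0.0484 + 0.0049 + 0.0256 + 0.0004 + 0.0576 + 0.0100 + 0.0361 = 0.1830
B_I = 1 / 0.1830 = 5.4645
Σp_IIᵢ² = 0.22² + 0.24² + 0.34² + 0.10² + 0.06² + 0.02² + 0.02² = 0.0484 + 0.0576 + 0.1156 + 0.0100 + 0.0036 + 0.0004 + 0.0004 = 0.2360
B_II = 1 / 0.2360 = 4.2373
Σp_IIIᵢ² = 0.05² + 0.02² + 0.24² + 0.24² + 0.24² + 0.02² + 0.19² = 0.0025 + 0.0004 + 0.0576 + 0.0576 + 0.0576 + 0.0004 + 0.0361 = 0.2122
B_III = 1 / 0.2122 = 4.7125
Ranking by B (broadest → narrowest): morphospecies I (5.46) > morphospecies III (4.71) > morphospecies II (4.24)

morphospecies I > morphospecies III > morphospecies II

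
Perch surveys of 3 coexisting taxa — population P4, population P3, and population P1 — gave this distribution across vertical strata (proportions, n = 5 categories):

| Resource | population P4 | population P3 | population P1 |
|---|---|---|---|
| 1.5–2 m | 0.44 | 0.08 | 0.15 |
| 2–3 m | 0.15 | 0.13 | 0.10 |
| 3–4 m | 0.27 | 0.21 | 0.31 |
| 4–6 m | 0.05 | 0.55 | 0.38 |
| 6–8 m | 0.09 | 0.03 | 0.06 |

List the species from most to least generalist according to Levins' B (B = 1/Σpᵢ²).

population P1 > population P4 > population P3

Σp_P4ᵢ² = 0.44² + 0.15² + 0.27² + 0.05² + 0.09² = 0.1936 + 0.0225 + 0.0729 + 0.0025 + 0.0081 = 0.2996
B_P4 = 1 / 0.2996 = 3.3378
Σp_P3ᵢ² = 0.08² + 0.13² + 0.21² + 0.55² + 0.03² = 0.0064 + 0.0169 + 0.0441 + 0.3025 + 0.0009 = 0.3708
B_P3 = 1 / 0.3708 = 2.6969
Σp_P1ᵢ² = 0.15² + 0.10² + 0.31² + 0.38² + 0.06² = 0.0225 + 0.0100 + 0.0961 + 0.1444 + 0.0036 = 0.2766
B_P1 = 1 / 0.2766 = 3.6153
Ranking by B (broadest → narrowest): population P1 (3.62) > population P4 (3.34) > population P3 (2.70)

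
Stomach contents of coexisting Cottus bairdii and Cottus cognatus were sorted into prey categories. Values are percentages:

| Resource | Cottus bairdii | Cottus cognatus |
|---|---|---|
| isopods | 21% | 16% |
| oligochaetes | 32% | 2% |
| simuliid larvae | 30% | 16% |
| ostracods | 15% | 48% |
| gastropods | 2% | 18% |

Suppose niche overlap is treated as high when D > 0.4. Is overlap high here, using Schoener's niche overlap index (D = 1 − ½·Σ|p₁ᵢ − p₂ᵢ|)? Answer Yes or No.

Yes

Convert percentages to proportions (divide by 100).
Σ|p₁ᵢ − p₂ᵢ| = 0.05 + 0.30 + 0.14 + 0.33 + 0.16 = 0.98
D = 1 − ½ × 0.98 = 1 − 0.490 = 0.5100
D = 0.5100 > 0.4 → Yes.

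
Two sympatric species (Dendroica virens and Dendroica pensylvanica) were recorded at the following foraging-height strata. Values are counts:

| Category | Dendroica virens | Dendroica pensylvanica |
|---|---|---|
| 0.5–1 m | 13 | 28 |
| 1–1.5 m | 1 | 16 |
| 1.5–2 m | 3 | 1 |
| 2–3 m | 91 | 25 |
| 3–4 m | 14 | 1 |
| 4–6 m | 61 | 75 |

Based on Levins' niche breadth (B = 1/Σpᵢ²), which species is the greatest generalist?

Dendroica pensylvanica

Proportions for Dendroica virens (n=183): 13/183=0.0710, 1/183=0.0055, 3/183=0.0164, 91/183=0.4973, 14/183=0.0765, 61/183=0.3333
Proportions for Dendroica pensylvanica (n=146): 28/146=0.1918, 16/146=0.1096, 1/146=0.0068, 25/146=0.1712, 1/146=0.0068, 75/146=0.5137
Σp_vireᵢ² = 0.0710² + 0.0055² + 0.0164² + 0.4973² + 0.0765² + 0.3333² = 0.005041 + 0.000030 + 0.000269 + 0.247307 + 0.005852 + 0.111089 = 0.369588
B_vire = 1 / 0.369588 = 2.7057
Σp_pensᵢ² = 0.1918² + 0.1096² + 0.0068² + 0.1712² + 0.0068² + 0.5137² = 0.036787 + 0.012012 + 0.000046 + 0.029309 + 0.000046 + 0.263888 = 0.342088
B_pens = 1 / 0.342088 = 2.9232
Highest B → broadest niche (most generalist): Dendroica pensylvanica (B = 2.92).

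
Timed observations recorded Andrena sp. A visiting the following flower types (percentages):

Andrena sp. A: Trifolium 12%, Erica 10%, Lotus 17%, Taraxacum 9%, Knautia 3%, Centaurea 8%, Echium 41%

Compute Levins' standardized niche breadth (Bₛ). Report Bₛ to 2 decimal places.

Convert percentages to proportions (divide by 100).
Σpᵢ² = 0.12² + 0.10² + 0.17² + 0.09² + 0.03² + 0.08² + 0.41² = 0.0144 + 0.0100 + 0.0289 + 0.0081 + 0.0009 + 0.0064 + 0.1681 = 0.2368
B = 1 / 0.2368 = 4.2230
Bₛ = (B − 1)/(n − 1) = (4.2230 − 1)/(7 − 1) = 3.2230/6 = 0.5372

0.54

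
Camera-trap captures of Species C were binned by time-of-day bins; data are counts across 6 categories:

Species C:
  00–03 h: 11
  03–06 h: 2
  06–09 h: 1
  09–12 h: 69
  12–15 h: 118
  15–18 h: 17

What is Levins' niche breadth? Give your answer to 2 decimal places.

2.49

Proportions for Species C (n=218): 11/218=0.0505, 2/218=0.0092, 1/218=0.0046, 69/218=0.3165, 118/218=0.5413, 17/218=0.0780
Σpᵢ² = 0.0505² + 0.0092² + 0.0046² + 0.3165² + 0.5413² + 0.0780² = 0.002550 + 0.000085 + 0.000021 + 0.100172 + 0.293006 + 0.006084 = 0.401918
B = 1 / 0.401918 = 2.4881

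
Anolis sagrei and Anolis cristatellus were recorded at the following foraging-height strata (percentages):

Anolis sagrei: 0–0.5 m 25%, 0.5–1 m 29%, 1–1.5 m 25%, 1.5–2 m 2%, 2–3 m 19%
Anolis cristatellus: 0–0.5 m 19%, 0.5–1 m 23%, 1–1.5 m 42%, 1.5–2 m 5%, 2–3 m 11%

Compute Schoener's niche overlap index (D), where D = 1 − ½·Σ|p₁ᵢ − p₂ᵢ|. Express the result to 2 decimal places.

Convert percentages to proportions (divide by 100).
Σ|p₁ᵢ − p₂ᵢ| = 0.06 + 0.06 + 0.17 + 0.03 + 0.08 = 0.40
D = 1 − ½ × 0.40 = 1 − 0.200 = 0.8000

0.80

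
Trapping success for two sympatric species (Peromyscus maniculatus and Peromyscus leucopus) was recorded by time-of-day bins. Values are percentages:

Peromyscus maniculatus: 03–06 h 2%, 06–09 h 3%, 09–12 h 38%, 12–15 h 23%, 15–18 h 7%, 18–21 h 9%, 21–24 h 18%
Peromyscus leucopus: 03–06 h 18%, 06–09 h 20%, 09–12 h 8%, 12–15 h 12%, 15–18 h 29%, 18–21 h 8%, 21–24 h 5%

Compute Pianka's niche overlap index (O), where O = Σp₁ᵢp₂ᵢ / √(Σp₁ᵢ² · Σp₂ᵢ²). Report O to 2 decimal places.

Convert percentages to proportions (divide by 100).
Σ p₁ᵢp₂ᵢ = 0.0036 + 0.0060 + 0.0304 + 0.0276 + 0.0203 + 0.0072 + 0.0090 = 0.1041
Σp_1ᵢ² = 0.02² + 0.03² + 0.38² + 0.23² + 0.07² + 0.09² + 0.18² = 0.0004 + 0.0009 + 0.1444 + 0.0529 + 0.0049 + 0.0081 + 0.0324 = 0.2440
Σp_2ᵢ² = 0.18² + 0.20² + 0.08² + 0.12² + 0.29² + 0.08² + 0.05² = 0.0324 + 0.0400 + 0.0064 + 0.0144 + 0.0841 + 0.0064 + 0.0025 = 0.1862
O = 0.1041 / √(0.2440 × 0.1862) = 0.1041 / 0.21315 = 0.4884

0.49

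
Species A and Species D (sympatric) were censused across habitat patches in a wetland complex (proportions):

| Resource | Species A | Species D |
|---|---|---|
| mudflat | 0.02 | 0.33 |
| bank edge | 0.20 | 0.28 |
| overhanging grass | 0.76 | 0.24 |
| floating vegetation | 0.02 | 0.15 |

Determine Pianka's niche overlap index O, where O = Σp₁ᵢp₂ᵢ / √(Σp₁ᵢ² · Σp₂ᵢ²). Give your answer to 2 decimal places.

Σ p₁ᵢp₂ᵢ = 0.0066 + 0.0560 + 0.1824 + 0.0030 = 0.2480
Σp_1ᵢ² = 0.02² + 0.20² + 0.76² + 0.02² = 0.0004 + 0.0400 + 0.5776 + 0.0004 = 0.6184
Σp_2ᵢ² = 0.33² + 0.28² + 0.24² + 0.15² = 0.1089 + 0.0784 + 0.0576 + 0.0225 = 0.2674
O = 0.2480 / √(0.6184 × 0.2674) = 0.2480 / 0.40665 = 0.6099

0.61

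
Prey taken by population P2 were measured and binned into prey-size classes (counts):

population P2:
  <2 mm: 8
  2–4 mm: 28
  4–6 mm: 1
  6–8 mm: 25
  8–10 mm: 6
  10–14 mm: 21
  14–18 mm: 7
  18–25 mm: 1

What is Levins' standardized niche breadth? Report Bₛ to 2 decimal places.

Proportions for population P2 (n=97): 8/97=0.0825, 28/97=0.2887, 1/97=0.0103, 25/97=0.2577, 6/97=0.0619, 21/97=0.2165, 7/97=0.0722, 1/97=0.0103
Σpᵢ² = 0.0825² + 0.2887² + 0.0103² + 0.2577² + 0.0619² + 0.2165² + 0.0722² + 0.0103² = 0.006806 + 0.083348 + 0.000106 + 0.066409 + 0.003832 + 0.046872 + 0.005213 + 0.000106 = 0.212692
B = 1 / 0.212692 = 4.7016
Bₛ = (B − 1)/(n − 1) = (4.7016 − 1)/(8 − 1) = 3.7016/7 = 0.5288

0.53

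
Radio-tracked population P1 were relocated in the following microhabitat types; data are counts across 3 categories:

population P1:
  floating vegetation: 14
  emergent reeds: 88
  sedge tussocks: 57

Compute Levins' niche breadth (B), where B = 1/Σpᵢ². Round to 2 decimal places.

Proportions for population P1 (n=159): 14/159=0.0881, 88/159=0.5535, 57/159=0.3585
Σpᵢ² = 0.0881² + 0.5535² + 0.3585² = 0.007762 + 0.306362 + 0.128522 = 0.442646
B = 1 / 0.442646 = 2.2591

2.26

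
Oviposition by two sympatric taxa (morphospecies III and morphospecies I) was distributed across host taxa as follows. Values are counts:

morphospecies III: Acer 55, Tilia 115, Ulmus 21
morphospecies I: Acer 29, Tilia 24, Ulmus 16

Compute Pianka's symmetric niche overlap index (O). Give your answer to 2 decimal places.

0.89

Proportions for morphospecies III (n=191): 55/191=0.2880, 115/191=0.6021, 21/191=0.1099
Proportions for morphospecies I (n=69): 29/69=0.4203, 24/69=0.3478, 16/69=0.2319
Σ p₁ᵢp₂ᵢ = 0.121046 + 0.209410 + 0.025486 = 0.355942
Σp_1ᵢ² = 0.2880² + 0.6021² + 0.1099² = 0.082944 + 0.362524 + 0.012078 = 0.457546
Σp_2ᵢ² = 0.4203² + 0.3478² + 0.2319² = 0.176652 + 0.120965 + 0.053778 = 0.351395
O = 0.355942 / √(0.457546 × 0.351395) = 0.355942 / 0.4009730 = 0.8877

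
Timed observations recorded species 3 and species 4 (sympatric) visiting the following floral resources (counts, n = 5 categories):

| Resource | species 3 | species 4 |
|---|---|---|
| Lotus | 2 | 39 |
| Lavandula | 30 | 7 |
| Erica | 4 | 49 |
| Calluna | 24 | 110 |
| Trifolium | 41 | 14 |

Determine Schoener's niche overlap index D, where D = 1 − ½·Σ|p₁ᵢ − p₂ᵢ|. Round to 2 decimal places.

Proportions for species 3 (n=101): 2/101=0.0198, 30/101=0.2970, 4/101=0.0396, 24/101=0.2376, 41/101=0.4059
Proportions for species 4 (n=219): 39/219=0.1781, 7/219=0.0320, 49/219=0.2237, 110/219=0.5023, 14/219=0.0639
Σ|p₁ᵢ − p₂ᵢ| = 0.1583 + 0.2650 + 0.1841 + 0.2647 + 0.3420 = 1.2141
D = 1 − ½ × 1.2141 = 1 − 0.60705 = 0.39295

0.39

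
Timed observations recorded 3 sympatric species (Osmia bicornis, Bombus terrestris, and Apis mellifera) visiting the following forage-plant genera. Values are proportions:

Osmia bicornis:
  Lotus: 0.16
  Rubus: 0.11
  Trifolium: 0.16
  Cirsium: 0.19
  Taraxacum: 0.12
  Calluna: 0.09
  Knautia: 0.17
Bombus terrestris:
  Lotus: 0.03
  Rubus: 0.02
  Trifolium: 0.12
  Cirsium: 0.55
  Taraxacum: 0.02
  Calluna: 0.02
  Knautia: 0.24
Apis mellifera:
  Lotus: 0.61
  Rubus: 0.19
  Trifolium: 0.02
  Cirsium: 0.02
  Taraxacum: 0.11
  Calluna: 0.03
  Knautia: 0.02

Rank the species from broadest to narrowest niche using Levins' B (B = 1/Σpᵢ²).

Osmia bicornis > Bombus terrestris > Apis mellifera

Σp_bicoᵢ² = 0.16² + 0.11² + 0.16² + 0.19² + 0.12² + 0.09² + 0.17² = 0.0256 + 0.0121 + 0.0256 + 0.0361 + 0.0144 + 0.0081 + 0.0289 = 0.1508
B_bico = 1 / 0.1508 = 6.6313
Σp_terrᵢ² = 0.03² + 0.02² + 0.12² + 0.55² + 0.02² + 0.02² + 0.24² = 0.0009 + 0.0004 + 0.0144 + 0.3025 + 0.0004 + 0.0004 + 0.0576 = 0.3766
B_terr = 1 / 0.3766 = 2.6553
Σp_mellᵢ² = 0.61² + 0.19² + 0.02² + 0.02² + 0.11² + 0.03² + 0.02² = 0.3721 + 0.0361 + 0.0004 + 0.0004 + 0.0121 + 0.0009 + 0.0004 = 0.4224
B_mell = 1 / 0.4224 = 2.3674
Ranking by B (broadest → narrowest): Osmia bicornis (6.63) > Bombus terrestris (2.66) > Apis mellifera (2.37)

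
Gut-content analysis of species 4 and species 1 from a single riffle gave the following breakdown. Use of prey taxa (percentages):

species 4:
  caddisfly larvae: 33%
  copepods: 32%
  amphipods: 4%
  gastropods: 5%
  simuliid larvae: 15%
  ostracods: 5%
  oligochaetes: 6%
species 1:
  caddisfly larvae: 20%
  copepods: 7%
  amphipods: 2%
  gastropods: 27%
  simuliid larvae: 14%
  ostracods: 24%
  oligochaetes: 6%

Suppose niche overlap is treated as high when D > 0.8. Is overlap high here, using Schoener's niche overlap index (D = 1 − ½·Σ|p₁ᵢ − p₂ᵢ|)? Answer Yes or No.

No

Convert percentages to proportions (divide by 100).
Σ|p₁ᵢ − p₂ᵢ| = 0.13 + 0.25 + 0.02 + 0.22 + 0.01 + 0.19 + 0.00 = 0.82
D = 1 − ½ × 0.82 = 1 − 0.410 = 0.5900
D = 0.5900 < 0.8 → No.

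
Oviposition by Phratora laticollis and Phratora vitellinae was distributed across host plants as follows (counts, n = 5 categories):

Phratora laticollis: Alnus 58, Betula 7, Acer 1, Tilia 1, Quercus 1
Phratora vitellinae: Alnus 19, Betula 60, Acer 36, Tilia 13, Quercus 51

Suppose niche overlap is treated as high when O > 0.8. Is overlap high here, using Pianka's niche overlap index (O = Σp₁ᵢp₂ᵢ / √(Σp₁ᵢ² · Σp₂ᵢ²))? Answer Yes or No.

No

Proportions for Phratora laticollis (n=68): 58/68=0.8529, 7/68=0.1029, 1/68=0.0147, 1/68=0.0147, 1/68=0.0147
Proportions for Phratora vitellinae (n=179): 19/179=0.1061, 60/179=0.3352, 36/179=0.2011, 13/179=0.0726, 51/179=0.2849
Σ p₁ᵢp₂ᵢ = 0.090493 + 0.034492 + 0.002956 + 0.001067 + 0.004188 = 0.133196
Σp_1ᵢ² = 0.8529² + 0.1029² + 0.0147² + 0.0147² + 0.0147² = 0.727438 + 0.010588 + 0.000216 + 0.000216 + 0.000216 = 0.738674
Σp_2ᵢ² = 0.1061² + 0.3352² + 0.2011² + 0.0726² + 0.2849² = 0.011257 + 0.112359 + 0.040441 + 0.005271 + 0.081168 = 0.250496
O = 0.133196 / √(0.738674 × 0.250496) = 0.133196 / 0.4301568 = 0.3096
O = 0.3096 < 0.8 → No.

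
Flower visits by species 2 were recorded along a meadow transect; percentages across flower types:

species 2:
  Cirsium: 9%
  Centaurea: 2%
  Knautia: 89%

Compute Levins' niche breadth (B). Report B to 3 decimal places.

1.249

Convert percentages to proportions (divide by 100).
Σpᵢ² = 0.09² + 0.02² + 0.89² = 0.0081 + 0.0004 + 0.7921 = 0.8006
B = 1 / 0.8006 = 1.24906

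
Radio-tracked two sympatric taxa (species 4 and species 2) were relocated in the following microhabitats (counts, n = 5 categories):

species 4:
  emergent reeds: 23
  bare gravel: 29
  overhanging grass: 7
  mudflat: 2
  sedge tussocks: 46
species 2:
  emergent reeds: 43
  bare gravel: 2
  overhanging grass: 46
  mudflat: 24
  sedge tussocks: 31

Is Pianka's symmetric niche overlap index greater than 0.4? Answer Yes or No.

Yes

Proportions for species 4 (n=107): 23/107=0.2150, 29/107=0.2710, 7/107=0.0654, 2/107=0.0187, 46/107=0.4299
Proportions for species 2 (n=146): 43/146=0.2945, 2/146=0.0137, 46/146=0.3151, 24/146=0.1644, 31/146=0.2123
Σ p₁ᵢp₂ᵢ = 0.063318 + 0.003713 + 0.020608 + 0.003074 + 0.091268 = 0.181981
Σp_1ᵢ² = 0.2150² + 0.2710² + 0.0654² + 0.0187² + 0.4299² = 0.046225 + 0.073441 + 0.004277 + 0.000350 + 0.184814 = 0.309107
Σp_2ᵢ² = 0.2945² + 0.0137² + 0.3151² + 0.1644² + 0.2123² = 0.086730 + 0.000188 + 0.099288 + 0.027027 + 0.045071 = 0.258304
O = 0.181981 / √(0.309107 × 0.258304) = 0.181981 / 0.2825661 = 0.6440
O = 0.6440 > 0.4 → Yes.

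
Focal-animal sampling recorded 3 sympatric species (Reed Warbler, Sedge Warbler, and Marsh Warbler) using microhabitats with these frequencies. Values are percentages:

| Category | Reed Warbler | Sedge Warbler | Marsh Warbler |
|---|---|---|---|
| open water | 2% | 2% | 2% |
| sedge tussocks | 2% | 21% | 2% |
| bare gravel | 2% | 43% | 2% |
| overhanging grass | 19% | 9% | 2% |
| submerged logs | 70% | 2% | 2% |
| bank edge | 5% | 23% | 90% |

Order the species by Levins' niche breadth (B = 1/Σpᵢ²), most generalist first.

Sedge Warbler > Reed Warbler > Marsh Warbler

Convert percentages to proportions (divide by 100).
Σp_Reedᵢ² = 0.02² + 0.02² + 0.02² + 0.19² + 0.70² + 0.05² = 0.0004 + 0.0004 + 0.0004 + 0.0361 + 0.4900 + 0.0025 = 0.5298
B_Reed = 1 / 0.5298 = 1.8875
Σp_Sedgᵢ² = 0.02² + 0.21² + 0.43² + 0.09² + 0.02² + 0.23² = 0.0004 + 0.0441 + 0.1849 + 0.0081 + 0.0004 + 0.0529 = 0.2908
B_Sedg = 1 / 0.2908 = 3.4388
Σp_Marsᵢ² = 0.02² + 0.02² + 0.02² + 0.02² + 0.02² + 0.90² = 0.0004 + 0.0004 + 0.0004 + 0.0004 + 0.0004 + 0.8100 = 0.8120
B_Mars = 1 / 0.8120 = 1.2315
Ranking by B (broadest → narrowest): Sedge Warbler (3.44) > Reed Warbler (1.89) > Marsh Warbler (1.23)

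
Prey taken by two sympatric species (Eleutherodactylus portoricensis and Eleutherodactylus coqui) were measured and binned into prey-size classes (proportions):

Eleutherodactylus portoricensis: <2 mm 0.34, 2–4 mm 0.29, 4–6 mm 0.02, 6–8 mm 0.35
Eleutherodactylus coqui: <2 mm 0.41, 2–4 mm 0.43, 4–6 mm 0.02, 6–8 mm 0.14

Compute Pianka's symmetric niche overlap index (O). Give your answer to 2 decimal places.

Σ p₁ᵢp₂ᵢ = 0.1394 + 0.1247 + 0.0004 + 0.0490 = 0.3135
Σp_1ᵢ² = 0.34² + 0.29² + 0.02² + 0.35² = 0.1156 + 0.0841 + 0.0004 + 0.1225 = 0.3226
Σp_2ᵢ² = 0.41² + 0.43² + 0.02² + 0.14² = 0.1681 + 0.1849 + 0.0004 + 0.0196 = 0.3730
O = 0.3135 / √(0.3226 × 0.3730) = 0.3135 / 0.34689 = 0.9037

0.90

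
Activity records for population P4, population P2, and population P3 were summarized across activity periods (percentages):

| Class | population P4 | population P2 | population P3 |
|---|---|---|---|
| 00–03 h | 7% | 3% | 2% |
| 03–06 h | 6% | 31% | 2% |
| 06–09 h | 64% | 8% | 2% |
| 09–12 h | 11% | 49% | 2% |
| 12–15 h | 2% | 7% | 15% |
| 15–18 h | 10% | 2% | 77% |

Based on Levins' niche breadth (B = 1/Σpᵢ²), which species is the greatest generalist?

Convert percentages to proportions (divide by 100).
Σp_P4ᵢ² = 0.07² + 0.06² + 0.64² + 0.11² + 0.02² + 0.10² = 0.0049 + 0.0036 + 0.4096 + 0.0121 + 0.0004 + 0.0100 = 0.4406
B_P4 = 1 / 0.4406 = 2.2696
Σp_P2ᵢ² = 0.03² + 0.31² + 0.08² + 0.49² + 0.07² + 0.02² = 0.0009 + 0.0961 + 0.0064 + 0.2401 + 0.0049 + 0.0004 = 0.3488
B_P2 = 1 / 0.3488 = 2.8670
Σp_P3ᵢ² = 0.02² + 0.02² + 0.02² + 0.02² + 0.15² + 0.77² = 0.0004 + 0.0004 + 0.0004 + 0.0004 + 0.0225 + 0.5929 = 0.6170
B_P3 = 1 / 0.6170 = 1.6207
Highest B → broadest niche (most generalist): population P2 (B = 2.87).

population P2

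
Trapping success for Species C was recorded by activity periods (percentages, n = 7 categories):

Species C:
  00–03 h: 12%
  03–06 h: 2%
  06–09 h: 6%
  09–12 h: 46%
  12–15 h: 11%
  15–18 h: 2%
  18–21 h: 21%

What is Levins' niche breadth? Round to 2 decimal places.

Convert percentages to proportions (divide by 100).
Σpᵢ² = 0.12² + 0.02² + 0.06² + 0.46² + 0.11² + 0.02² + 0.21² = 0.0144 + 0.0004 + 0.0036 + 0.2116 + 0.0121 + 0.0004 + 0.0441 = 0.2866
B = 1 / 0.2866 = 3.4892

3.49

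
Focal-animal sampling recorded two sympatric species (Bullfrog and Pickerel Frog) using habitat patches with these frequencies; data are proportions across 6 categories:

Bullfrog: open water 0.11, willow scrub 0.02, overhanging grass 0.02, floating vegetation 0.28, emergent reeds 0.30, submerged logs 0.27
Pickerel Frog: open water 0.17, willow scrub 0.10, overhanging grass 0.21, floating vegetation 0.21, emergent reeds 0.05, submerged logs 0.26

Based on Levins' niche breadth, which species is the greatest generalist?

Σp_Bullᵢ² = 0.11² + 0.02² + 0.02² + 0.28² + 0.30² + 0.27² = 0.0121 + 0.0004 + 0.0004 + 0.0784 + 0.0900 + 0.0729 = 0.2542
B_Bull = 1 / 0.2542 = 3.9339
Σp_Frogᵢ² = 0.17² + 0.10² + 0.21² + 0.21² + 0.05² + 0.26² = 0.0289 + 0.0100 + 0.0441 + 0.0441 + 0.0025 + 0.0676 = 0.1972
B_Frog = 1 / 0.1972 = 5.0710
Highest B → broadest niche (most generalist): Pickerel Frog (B = 5.07).

Pickerel Frog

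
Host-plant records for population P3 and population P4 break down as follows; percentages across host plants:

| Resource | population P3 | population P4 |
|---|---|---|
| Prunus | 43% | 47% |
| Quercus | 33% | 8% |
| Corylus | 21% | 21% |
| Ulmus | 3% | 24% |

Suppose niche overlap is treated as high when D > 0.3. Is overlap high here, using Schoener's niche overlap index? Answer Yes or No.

Yes

Convert percentages to proportions (divide by 100).
Σ|p₁ᵢ − p₂ᵢ| = 0.04 + 0.25 + 0.00 + 0.21 = 0.50
D = 1 − ½ × 0.50 = 1 − 0.250 = 0.7500
D = 0.7500 > 0.3 → Yes.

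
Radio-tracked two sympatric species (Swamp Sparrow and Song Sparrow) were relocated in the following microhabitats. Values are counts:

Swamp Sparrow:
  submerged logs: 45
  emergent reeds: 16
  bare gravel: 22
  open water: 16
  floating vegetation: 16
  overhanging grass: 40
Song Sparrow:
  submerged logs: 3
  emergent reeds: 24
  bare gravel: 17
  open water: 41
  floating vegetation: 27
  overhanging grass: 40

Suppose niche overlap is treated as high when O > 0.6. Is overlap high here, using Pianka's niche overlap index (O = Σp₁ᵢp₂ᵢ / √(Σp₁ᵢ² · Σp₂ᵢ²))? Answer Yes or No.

Yes

Proportions for Swamp Sparrow (n=155): 45/155=0.2903, 16/155=0.1032, 22/155=0.1419, 16/155=0.1032, 16/155=0.1032, 40/155=0.2581
Proportions for Song Sparrow (n=152): 3/152=0.0197, 24/152=0.1579, 17/152=0.1118, 41/152=0.2697, 27/152=0.1776, 40/152=0.2632
Σ p₁ᵢp₂ᵢ = 0.005719 + 0.016295 + 0.015864 + 0.027833 + 0.018328 + 0.067932 = 0.151971
Σp_1ᵢ² = 0.2903² + 0.1032² + 0.1419² + 0.1032² + 0.1032² + 0.2581² = 0.084274 + 0.010650 + 0.020136 + 0.010650 + 0.010650 + 0.066616 = 0.202976
Σp_2ᵢ² = 0.0197² + 0.1579² + 0.1118² + 0.2697² + 0.1776² + 0.2632² = 0.000388 + 0.024932 + 0.012499 + 0.072738 + 0.031542 + 0.069274 = 0.211373
O = 0.151971 / √(0.202976 × 0.211373) = 0.151971 / 0.2071320 = 0.7337
O = 0.7337 > 0.6 → Yes.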